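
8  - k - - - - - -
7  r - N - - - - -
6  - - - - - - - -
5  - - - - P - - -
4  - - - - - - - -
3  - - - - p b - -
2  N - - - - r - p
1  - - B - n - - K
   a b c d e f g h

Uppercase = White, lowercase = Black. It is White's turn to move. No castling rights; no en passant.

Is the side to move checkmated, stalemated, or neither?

White to move; white king on h1.
In check: yes, from the black bishop on f3.
King squares — g1: attacked by Ph2; g2: attacked by Ne1; h2: attacked by Rf2.
Legal moves for White: none.
In check with no legal moves → checkmate.

checkmate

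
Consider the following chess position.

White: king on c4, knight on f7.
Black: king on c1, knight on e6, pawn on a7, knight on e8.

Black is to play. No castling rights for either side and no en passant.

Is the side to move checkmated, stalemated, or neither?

neither

Black to move; black king on c1.
In check: no.
Legal moves for Black include: N8g7, N8c7, Nf6, Nd6+, Nf8, Nd8, N6g7, N6c7, Ng5, Nc5, Nf4, Nd4, Kd2, Kc2, Kb2, Kd1, Kb1, a6, ... (list truncated; more exist).
Black has legal moves and is not in check → neither.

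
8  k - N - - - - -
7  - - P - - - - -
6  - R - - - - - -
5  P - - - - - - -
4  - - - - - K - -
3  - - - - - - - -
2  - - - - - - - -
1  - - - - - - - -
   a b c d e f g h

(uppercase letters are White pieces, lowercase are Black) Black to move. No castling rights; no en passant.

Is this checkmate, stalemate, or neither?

stalemate

Black to move; black king on a8.
In check: no.
King squares — a7: attacked by Nc8; b7: attacked by Rb6; b8: attacked by Rb6.
Legal moves for Black: none.
Not in check and no legal moves → stalemate.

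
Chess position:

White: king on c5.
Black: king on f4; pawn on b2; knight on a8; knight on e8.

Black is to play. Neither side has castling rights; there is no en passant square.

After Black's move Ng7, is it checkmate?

no

After Ng7: white king on c5; in check: no.
White is not in check, so this cannot be checkmate.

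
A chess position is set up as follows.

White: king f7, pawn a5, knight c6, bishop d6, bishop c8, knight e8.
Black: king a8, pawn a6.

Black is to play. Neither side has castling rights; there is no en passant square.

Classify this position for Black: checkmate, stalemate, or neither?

Black to move; black king on a8.
In check: no.
King squares — a7: attacked by Nc6; b7: attacked by Bc8; b8: attacked by Nc6.
Legal moves for Black: none.
Not in check and no legal moves → stalemate.

stalemate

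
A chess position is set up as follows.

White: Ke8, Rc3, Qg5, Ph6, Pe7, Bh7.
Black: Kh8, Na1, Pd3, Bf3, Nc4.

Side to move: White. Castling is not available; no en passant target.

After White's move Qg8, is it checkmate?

yes

After Qg8: black king on h8; in check: yes, from the white queen on g8.
King squares — g7: attacked by Ph6; h7: attacked by Qg8; g8: attacked by Bh7.
Black has no legal moves → checkmate.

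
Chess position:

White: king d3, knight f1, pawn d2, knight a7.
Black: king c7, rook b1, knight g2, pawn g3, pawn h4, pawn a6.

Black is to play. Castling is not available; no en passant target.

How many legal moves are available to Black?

23

Black to move; king on c7.
In check: no.
Legal moves: Kd8, Kb8, Kd7, Kb7, Kd6, Kb6, Nf4+, Ne3, Ne1+, Rb8, Rb7, Rb6, Rb5, Rb4, Rb3+, Rb2, Rxf1, Re1, Rd1, Rc1, Ra1, a5, h3.
Count: 23.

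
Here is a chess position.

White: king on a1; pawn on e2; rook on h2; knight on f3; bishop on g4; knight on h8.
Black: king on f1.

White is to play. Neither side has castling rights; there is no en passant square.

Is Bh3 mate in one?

yes

After Bh3: black king on f1; in check: yes, from the white bishop on h3.
King squares — e1: attacked by Nf3; g1: attacked by Nf3; e2: attacked by Rh2; f2: attacked by Rh2; g2: attacked by Rh2.
Black has no legal moves → checkmate.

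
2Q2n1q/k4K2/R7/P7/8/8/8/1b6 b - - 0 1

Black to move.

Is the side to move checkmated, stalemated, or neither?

Black to move; black king on a7.
In check: yes, from the white rook on a6.
King squares — a6: attacked by Qc8; b6: attacked by Pa5; b7: attacked by Qc8; a8: attacked by Ra6; b8: attacked by Qc8.
Legal moves for Black: none.
In check with no legal moves → checkmate.

checkmate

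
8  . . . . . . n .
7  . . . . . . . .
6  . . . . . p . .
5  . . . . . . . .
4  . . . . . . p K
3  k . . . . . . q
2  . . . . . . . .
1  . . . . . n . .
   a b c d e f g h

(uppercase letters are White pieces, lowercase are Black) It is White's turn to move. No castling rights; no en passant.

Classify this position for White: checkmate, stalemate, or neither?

checkmate

White to move; white king on h4.
In check: yes, from the black queen on h3.
King squares — g3: attacked by Nf1; h3: attacked by Pg4; g4: attacked by Qh3; g5: attacked by Pf6; h5: attacked by Qh3.
Legal moves for White: none.
In check with no legal moves → checkmate.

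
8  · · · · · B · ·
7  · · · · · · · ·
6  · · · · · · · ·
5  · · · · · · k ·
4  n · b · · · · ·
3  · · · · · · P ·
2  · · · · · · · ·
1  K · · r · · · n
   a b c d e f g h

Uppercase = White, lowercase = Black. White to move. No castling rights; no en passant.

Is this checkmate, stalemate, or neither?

checkmate

White to move; white king on a1.
In check: yes, from the black rook on d1.
King squares — b1: attacked by Rd1; a2: attacked by Bc4; b2: attacked by Na4.
Legal moves for White: none.
In check with no legal moves → checkmate.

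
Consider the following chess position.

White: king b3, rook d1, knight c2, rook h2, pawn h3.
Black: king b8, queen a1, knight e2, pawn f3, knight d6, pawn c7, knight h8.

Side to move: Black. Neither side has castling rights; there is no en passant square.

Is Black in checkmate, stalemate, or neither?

neither

Black to move; black king on b8.
In check: no.
Legal moves for Black include: Nhf7, Ng6, Kc8, Ka8, Kb7, Ka7, Ne8, Nc8, Ndf7, Nb7, Nf5, Nb5, Ne4, Nc4, Nf4, Nd4+, Ng3, Nc3, ... (list truncated; more exist).
Black has legal moves and is not in check → neither.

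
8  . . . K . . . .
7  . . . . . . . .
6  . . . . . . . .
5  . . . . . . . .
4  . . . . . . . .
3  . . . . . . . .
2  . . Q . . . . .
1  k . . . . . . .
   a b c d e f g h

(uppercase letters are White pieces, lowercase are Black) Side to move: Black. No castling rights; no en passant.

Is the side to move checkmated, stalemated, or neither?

stalemate

Black to move; black king on a1.
In check: no.
King squares — b1: attacked by Qc2; a2: attacked by Qc2; b2: attacked by Qc2.
Legal moves for Black: none.
Not in check and no legal moves → stalemate.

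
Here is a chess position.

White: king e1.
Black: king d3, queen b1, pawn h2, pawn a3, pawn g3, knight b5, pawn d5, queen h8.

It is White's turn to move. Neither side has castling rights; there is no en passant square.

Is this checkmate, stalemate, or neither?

checkmate

White to move; white king on e1.
In check: yes, from the black queen on b1.
King squares — d1: attacked by Qb1; f1: attacked by Qb1; d2: attacked by Kd3; e2: attacked by Kd3; f2: attacked by Pg3.
Legal moves for White: none.
In check with no legal moves → checkmate.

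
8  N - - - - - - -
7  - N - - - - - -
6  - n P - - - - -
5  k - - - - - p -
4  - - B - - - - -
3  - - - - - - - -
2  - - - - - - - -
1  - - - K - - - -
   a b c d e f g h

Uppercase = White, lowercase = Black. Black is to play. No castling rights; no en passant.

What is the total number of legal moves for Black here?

Black to move; king on a5.
In check: yes, from the white knight on b7.
Legal moves: Kb4, Ka4.
Count: 2.

2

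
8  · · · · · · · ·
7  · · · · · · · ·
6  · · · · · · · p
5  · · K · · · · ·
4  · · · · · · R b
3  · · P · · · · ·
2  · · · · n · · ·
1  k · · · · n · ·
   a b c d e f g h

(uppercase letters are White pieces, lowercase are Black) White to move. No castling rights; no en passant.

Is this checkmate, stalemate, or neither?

White to move; white king on c5.
In check: no.
Legal moves for White include: Kd6, Kc6, Kb6, Kd5, Kb5, Kc4, Kb4, Rg8, Rg7, Rg6, Rg5, Rxh4, Rf4, Re4, Rd4, Rc4, Rb4, Ra4+, ... (list truncated; more exist).
White has legal moves and is not in check → neither.

neither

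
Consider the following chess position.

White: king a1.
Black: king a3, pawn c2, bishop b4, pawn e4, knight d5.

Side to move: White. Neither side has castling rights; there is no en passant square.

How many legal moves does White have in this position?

White to move; king on a1.
In check: no.
Legal moves: none.
Count: 0.

0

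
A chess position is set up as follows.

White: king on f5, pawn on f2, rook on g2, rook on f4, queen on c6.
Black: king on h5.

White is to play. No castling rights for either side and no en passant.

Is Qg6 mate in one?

yes

After Qg6: black king on h5; in check: yes, from the white queen on g6.
King squares — g4: attacked by Rg2; h4: attacked by Rf4; g5: attacked by Rg2; g6: attacked by Rg2; h6: attacked by Qg6.
Black has no legal moves → checkmate.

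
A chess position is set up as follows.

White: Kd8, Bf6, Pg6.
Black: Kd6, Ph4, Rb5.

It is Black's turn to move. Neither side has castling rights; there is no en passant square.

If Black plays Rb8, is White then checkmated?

After Rb8: white king on d8; in check: yes, from the black rook on b8.
King squares — c7: attacked by Kd6; d7: attacked by Kd6; e7: attacked by Kd6; c8: attacked by Rb8; e8: attacked by Rb8.
White has no legal moves → checkmate.

yes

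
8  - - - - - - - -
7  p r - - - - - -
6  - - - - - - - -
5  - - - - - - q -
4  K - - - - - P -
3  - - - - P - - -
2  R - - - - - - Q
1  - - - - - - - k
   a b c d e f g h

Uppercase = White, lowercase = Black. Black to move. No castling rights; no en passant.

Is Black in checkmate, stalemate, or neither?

checkmate

Black to move; black king on h1.
In check: yes, from the white queen on h2.
King squares — g1: attacked by Qh2; g2: attacked by Ra2; h2: attacked by Ra2.
Legal moves for Black: none.
In check with no legal moves → checkmate.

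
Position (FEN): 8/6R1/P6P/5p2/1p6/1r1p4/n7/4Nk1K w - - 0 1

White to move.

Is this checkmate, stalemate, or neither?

White to move; white king on h1.
In check: no.
Legal moves for White include: Rg8, Rh7, Rf7, Re7, Rd7, Rc7, Rb7, Ra7, Rg6, Rg5, Rg4, Rg3, Rg2, Rg1+, Kh2, Nf3, Nxd3, Ng2, ... (list truncated; more exist).
White has legal moves and is not in check → neither.

neither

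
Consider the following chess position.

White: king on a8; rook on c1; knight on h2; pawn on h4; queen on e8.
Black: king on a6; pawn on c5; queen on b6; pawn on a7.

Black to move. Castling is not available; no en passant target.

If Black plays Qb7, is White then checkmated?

yes

After Qb7: white king on a8; in check: yes, from the black queen on b7.
King squares — a7: attacked by Ka6; b7: attacked by Ka6; b8: attacked by Qb7.
White has no legal moves → checkmate.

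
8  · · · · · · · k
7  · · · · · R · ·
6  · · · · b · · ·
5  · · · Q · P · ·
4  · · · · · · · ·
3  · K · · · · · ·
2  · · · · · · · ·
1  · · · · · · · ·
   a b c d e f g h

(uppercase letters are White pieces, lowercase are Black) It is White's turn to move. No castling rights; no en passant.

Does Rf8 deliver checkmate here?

no

After Rf8: black king on h8; in check: yes, from the white rook on f8.
Black has 3 legal replies: Kh7, Kg7, Bg8.
In check but a legal move exists → not checkmate.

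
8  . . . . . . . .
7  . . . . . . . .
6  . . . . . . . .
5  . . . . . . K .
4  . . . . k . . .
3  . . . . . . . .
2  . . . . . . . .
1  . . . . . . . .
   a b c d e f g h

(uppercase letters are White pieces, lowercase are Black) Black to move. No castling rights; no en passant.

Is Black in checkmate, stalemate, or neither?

neither

Black to move; black king on e4.
In check: no.
Legal moves for Black: Ke5, Kd5, Kd4, Kf3, Ke3, Kd3.
Black has 6 legal moves and is not in check → neither.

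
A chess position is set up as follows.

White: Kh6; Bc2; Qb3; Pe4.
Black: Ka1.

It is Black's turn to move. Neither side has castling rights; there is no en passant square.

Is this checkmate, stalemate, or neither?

Black to move; black king on a1.
In check: no.
King squares — b1: attacked by Bc2; a2: attacked by Qb3; b2: attacked by Qb3.
Legal moves for Black: none.
Not in check and no legal moves → stalemate.

stalemate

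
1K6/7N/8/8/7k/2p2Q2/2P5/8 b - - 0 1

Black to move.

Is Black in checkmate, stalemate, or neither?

stalemate

Black to move; black king on h4.
In check: no.
King squares — g3: attacked by Qf3; h3: attacked by Qf3; g4: attacked by Qf3; g5: attacked by Nh7; h5: attacked by Qf3.
Legal moves for Black: none.
Not in check and no legal moves → stalemate.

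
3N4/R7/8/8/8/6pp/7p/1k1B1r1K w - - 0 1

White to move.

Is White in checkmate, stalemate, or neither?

checkmate

White to move; white king on h1.
In check: yes, from the black rook on f1.
King squares — g1: attacked by Rf1; g2: attacked by Ph3; h2: attacked by Pg3.
Legal moves for White: none.
In check with no legal moves → checkmate.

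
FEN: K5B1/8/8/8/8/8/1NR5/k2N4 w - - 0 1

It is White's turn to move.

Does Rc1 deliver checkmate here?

After Rc1: black king on a1; in check: yes, from the white rook on c1.
King squares — b1: attacked by Rc1; a2: attacked by Bg8; b2: attacked by Nd1.
Black has no legal moves → checkmate.

yes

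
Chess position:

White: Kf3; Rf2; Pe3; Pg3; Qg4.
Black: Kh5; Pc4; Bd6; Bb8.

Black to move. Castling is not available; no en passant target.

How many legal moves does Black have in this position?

Black to move; king on h5.
In check: yes, from the white queen on g4.
Legal moves: Kh6.
Count: 1.

1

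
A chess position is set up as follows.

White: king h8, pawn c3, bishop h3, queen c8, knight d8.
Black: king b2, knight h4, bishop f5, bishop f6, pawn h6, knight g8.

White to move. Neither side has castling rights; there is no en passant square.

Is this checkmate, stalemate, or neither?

neither

White to move; white king on h8.
In check: yes, from the black bishop on f6.
King squares — g7: attacked by Bf6; h7: attacked by Bf5; g8: available.
Legal moves for White: Kxg8.
White is in check but has 1 legal move → neither.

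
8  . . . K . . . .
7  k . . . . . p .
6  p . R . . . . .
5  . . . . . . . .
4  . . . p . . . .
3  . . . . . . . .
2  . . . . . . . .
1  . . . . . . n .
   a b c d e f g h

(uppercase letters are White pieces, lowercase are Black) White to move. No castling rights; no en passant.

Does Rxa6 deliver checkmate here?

no

After Rxa6: black king on a7; in check: yes, from the white rook on a6.
Black has 3 legal replies: Kb8, Kb7, Kxa6.
In check but a legal move exists → not checkmate.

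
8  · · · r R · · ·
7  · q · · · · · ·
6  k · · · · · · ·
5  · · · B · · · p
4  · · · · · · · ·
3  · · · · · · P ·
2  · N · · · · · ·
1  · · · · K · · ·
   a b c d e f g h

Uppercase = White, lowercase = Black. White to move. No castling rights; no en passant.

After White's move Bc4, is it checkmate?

no

After Bc4: black king on a6; in check: yes, from the white bishop on c4.
Black has 4 legal replies: Ka7, Kb6, Ka5, Qb5.
In check but a legal move exists → not checkmate.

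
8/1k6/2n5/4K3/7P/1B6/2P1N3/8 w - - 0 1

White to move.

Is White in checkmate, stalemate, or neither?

White to move; white king on e5.
In check: yes, from the black knight on c6.
Legal moves for White: Kf6, Ke6, Kd6, Kf5, Kd5, Kf4, Ke4.
White is in check but has 7 legal moves → neither.

neither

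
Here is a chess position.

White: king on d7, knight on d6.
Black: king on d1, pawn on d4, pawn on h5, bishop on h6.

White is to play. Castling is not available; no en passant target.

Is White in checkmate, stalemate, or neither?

White to move; white king on d7.
In check: no.
Legal moves for White: Ke8, Kd8, Kc8, Ke7, Kc7, Ke6, Kc6, Ne8, Nc8, Nf7, Nb7, Nf5, Nb5, Ne4, Nc4.
White has 15 legal moves and is not in check → neither.

neither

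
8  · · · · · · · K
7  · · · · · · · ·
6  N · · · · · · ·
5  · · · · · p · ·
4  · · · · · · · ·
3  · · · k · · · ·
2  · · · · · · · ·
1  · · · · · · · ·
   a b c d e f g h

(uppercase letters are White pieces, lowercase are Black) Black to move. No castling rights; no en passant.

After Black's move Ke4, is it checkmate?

After Ke4: white king on h8; in check: no.
White is not in check, so this cannot be checkmate.

no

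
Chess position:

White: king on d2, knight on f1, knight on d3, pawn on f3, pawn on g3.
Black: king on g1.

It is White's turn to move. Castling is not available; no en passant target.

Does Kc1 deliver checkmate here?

no

After Kc1: black king on g1; in check: no.
Black is not in check, so this cannot be checkmate.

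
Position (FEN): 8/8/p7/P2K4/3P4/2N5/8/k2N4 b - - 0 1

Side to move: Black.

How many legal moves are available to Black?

0

Black to move; king on a1.
In check: no.
Legal moves: none.
Count: 0.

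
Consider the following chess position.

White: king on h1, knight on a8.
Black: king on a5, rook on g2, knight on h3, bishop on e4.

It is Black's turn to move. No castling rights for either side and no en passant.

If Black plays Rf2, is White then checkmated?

After Rf2: white king on h1; in check: yes, from the black bishop on e4.
King squares — g1: attacked by Nh3; g2: attacked by Rf2; h2: attacked by Rf2.
White has no legal moves → checkmate.

yes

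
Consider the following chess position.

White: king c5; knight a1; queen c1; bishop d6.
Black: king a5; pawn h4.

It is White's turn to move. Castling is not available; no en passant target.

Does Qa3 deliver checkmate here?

yes

After Qa3: black king on a5; in check: yes, from the white queen on a3.
King squares — a4: attacked by Qa3; b4: attacked by Qa3; b5: attacked by Kc5; a6: attacked by Qa3; b6: attacked by Kc5.
Black has no legal moves → checkmate.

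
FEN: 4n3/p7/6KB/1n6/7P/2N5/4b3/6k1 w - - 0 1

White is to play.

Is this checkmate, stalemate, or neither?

neither

White to move; white king on g6.
In check: no.
Legal moves for White include: Bf8, Bg7, Bg5, Bf4, Be3+, Bd2, Bc1, Kh7, Kf7, Kg5, Kf5, Nd5, Nxb5, Ne4, Na4, Nxe2+, Na2, Nd1, ... (list truncated; more exist).
White has legal moves and is not in check → neither.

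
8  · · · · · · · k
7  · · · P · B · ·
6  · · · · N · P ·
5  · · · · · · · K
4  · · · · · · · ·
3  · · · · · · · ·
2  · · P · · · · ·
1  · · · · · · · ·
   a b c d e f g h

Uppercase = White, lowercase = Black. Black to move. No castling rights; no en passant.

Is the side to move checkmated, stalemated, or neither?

Black to move; black king on h8.
In check: no.
King squares — g7: attacked by Ne6; h7: attacked by Pg6; g8: attacked by Bf7.
Legal moves for Black: none.
Not in check and no legal moves → stalemate.

stalemate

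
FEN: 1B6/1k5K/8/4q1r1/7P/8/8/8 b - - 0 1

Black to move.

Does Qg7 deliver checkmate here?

After Qg7: white king on h7; in check: yes, from the black queen on g7.
King squares — g6: attacked by Rg5; h6: attacked by Qg7; g7: attacked by Rg5; g8: attacked by Qg7; h8: attacked by Qg7.
White has no legal moves → checkmate.

yes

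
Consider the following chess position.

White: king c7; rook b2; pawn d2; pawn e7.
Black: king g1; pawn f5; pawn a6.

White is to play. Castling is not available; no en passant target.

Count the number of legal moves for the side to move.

White to move; king on c7.
In check: no.
Legal moves: Kd8, Kc8, Kb8, Kd7, Kb7, Kd6, Kc6, Kb6, Rb8, Rb7, Rb6, Rb5, Rb4, Rb3, Rc2, Ra2, Rb1+, e8=Q, e8=R, e8=B, e8=N, d3, d4.
Count: 23.

23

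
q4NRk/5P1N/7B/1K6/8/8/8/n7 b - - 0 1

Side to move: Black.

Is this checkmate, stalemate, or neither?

checkmate

Black to move; black king on h8.
In check: yes, from the white rook on g8.
King squares — g7: attacked by Bh6; h7: attacked by Nf8; g8: attacked by Pf7.
Legal moves for Black: none.
In check with no legal moves → checkmate.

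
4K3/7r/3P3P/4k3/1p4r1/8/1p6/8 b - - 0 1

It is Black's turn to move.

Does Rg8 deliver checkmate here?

After Rg8: white king on e8; in check: yes, from the black rook on g8.
King squares — d7: attacked by Rh7; e7: attacked by Rh7; f7: attacked by Rh7; d8: attacked by Rg8; f8: attacked by Rg8.
White has no legal moves → checkmate.

yes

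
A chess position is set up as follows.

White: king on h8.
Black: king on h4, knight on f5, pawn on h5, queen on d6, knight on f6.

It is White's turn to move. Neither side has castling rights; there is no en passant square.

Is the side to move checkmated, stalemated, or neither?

White to move; white king on h8.
In check: no.
King squares — g7: attacked by Nf5; h7: attacked by Nf6; g8: attacked by Nf6.
Legal moves for White: none.
Not in check and no legal moves → stalemate.

stalemate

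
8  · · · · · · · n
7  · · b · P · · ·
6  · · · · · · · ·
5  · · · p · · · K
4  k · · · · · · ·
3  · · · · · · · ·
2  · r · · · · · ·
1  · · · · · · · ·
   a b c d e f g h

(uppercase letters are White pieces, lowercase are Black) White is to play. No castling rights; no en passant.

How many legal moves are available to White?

8

White to move; king on h5.
In check: no.
Legal moves: Kh6, Kg5, Kh4, Kg4, e8=Q+, e8=R, e8=B+, e8=N.
Count: 8.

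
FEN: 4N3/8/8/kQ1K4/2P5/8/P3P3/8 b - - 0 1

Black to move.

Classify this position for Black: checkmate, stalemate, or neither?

Black to move; black king on a5.
In check: yes, from the white queen on b5.
King squares — a4: attacked by Qb5; b4: attacked by Qb5; b5: attacked by Pc4; a6: attacked by Qb5; b6: attacked by Qb5.
Legal moves for Black: none.
In check with no legal moves → checkmate.

checkmate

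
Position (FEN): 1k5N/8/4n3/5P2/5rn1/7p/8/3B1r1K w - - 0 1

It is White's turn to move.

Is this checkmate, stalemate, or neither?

White to move; white king on h1.
In check: yes, from the black rook on f1.
King squares — g1: attacked by Rf1; g2: attacked by Ph3; h2: attacked by Ng4.
Legal moves for White: none.
In check with no legal moves → checkmate.

checkmate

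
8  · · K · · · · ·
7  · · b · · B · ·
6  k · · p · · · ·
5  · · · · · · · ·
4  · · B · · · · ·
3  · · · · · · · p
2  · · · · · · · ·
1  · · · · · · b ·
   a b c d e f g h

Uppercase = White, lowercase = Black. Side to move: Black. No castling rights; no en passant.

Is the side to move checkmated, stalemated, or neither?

Black to move; black king on a6.
In check: yes, from the white bishop on c4.
Legal moves for Black: Ka7, Kb6, Ka5.
Black is in check but has 3 legal moves → neither.

neither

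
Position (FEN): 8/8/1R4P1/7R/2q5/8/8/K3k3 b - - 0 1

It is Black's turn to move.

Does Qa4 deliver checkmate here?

After Qa4: white king on a1; in check: yes, from the black queen on a4.
White has 2 legal replies: Kb2, Kb1.
In check but a legal move exists → not checkmate.

no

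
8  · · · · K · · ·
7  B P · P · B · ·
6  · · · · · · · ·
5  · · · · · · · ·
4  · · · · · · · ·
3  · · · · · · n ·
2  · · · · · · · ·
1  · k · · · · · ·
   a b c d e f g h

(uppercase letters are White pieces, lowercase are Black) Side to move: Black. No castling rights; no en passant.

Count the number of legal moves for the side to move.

10

Black to move; king on b1.
In check: no.
Legal moves: Nh5, Nf5, Ne4, Ne2, Nh1, Nf1, Kc2, Kb2, Kc1, Ka1.
Count: 10.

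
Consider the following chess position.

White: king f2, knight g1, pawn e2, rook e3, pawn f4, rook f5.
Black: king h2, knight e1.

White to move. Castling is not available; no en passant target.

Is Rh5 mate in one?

yes

After Rh5: black king on h2; in check: yes, from the white rook on h5.
King squares — g1: attacked by Kf2; h1: attacked by Rh5; g2: attacked by Kf2; g3: attacked by Kf2; h3: attacked by Ng1.
Black has no legal moves → checkmate.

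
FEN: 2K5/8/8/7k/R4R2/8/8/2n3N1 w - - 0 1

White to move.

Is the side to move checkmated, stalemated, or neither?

White to move; white king on c8.
In check: no.
Legal moves for White include: Kd8, Kb8, Kd7, Kc7, Kb7, Rf8, Rf7, Rf6, Rf5+, Rh4+, Rg4, Rfe4, Rfd4, Rfc4, Rfb4, Rf3, Rf2, Rf1, ... (list truncated; more exist).
White has legal moves and is not in check → neither.

neither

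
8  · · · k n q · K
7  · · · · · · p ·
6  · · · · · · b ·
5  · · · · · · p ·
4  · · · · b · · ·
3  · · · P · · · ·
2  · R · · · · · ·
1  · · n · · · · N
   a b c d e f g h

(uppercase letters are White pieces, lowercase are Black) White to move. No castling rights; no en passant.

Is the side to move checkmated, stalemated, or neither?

White to move; white king on h8.
In check: yes, from the black queen on f8.
King squares — g7: attacked by Ne8; h7: attacked by Bg6; g8: attacked by Qf8.
Legal moves for White: none.
In check with no legal moves → checkmate.

checkmate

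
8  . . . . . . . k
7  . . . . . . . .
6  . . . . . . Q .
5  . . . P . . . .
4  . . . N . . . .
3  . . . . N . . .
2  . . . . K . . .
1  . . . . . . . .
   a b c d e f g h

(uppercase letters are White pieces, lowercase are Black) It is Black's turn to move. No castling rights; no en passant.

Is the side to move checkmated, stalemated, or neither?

Black to move; black king on h8.
In check: no.
King squares — g7: attacked by Qg6; h7: attacked by Qg6; g8: attacked by Qg6.
Legal moves for Black: none.
Not in check and no legal moves → stalemate.

stalemate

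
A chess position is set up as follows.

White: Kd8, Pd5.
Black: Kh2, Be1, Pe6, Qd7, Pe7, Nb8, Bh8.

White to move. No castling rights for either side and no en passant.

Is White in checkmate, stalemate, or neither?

White to move; white king on d8.
In check: yes, from the black queen on d7.
King squares — c7: attacked by Qd7; d7: attacked by Nb8; e7: attacked by Qd7; c8: attacked by Qd7; e8: attacked by Qd7.
Legal moves for White: none.
In check with no legal moves → checkmate.

checkmate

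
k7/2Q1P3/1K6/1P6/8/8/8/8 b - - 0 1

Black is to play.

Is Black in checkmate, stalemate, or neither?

stalemate

Black to move; black king on a8.
In check: no.
King squares — a7: attacked by Kb6; b7: attacked by Kb6; b8: attacked by Qc7.
Legal moves for Black: none.
Not in check and no legal moves → stalemate.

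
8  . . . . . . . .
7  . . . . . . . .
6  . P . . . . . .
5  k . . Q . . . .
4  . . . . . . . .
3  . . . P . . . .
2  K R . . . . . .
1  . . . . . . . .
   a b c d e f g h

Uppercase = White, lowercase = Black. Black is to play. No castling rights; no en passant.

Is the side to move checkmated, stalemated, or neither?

Black to move; black king on a5.
In check: yes, from the white queen on d5.
Legal moves for Black: Ka6, Ka4.
Black is in check but has 2 legal moves → neither.

neither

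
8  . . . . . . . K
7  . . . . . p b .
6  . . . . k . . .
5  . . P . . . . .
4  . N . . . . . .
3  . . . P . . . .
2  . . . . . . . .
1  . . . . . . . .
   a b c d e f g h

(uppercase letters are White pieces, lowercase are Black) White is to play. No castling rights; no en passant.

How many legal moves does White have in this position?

3

White to move; king on h8.
In check: yes, from the black bishop on g7.
Legal moves: Kg8, Kh7, Kxg7.
Count: 3.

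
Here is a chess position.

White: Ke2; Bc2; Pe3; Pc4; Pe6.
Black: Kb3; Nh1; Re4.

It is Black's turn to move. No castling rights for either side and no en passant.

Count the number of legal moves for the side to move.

7

Black to move; king on b3.
In check: yes, from the white bishop on c2.
Legal moves: Kxc4, Kb4, Kc3, Ka3, Kxc2, Kb2, Ka2.
Count: 7.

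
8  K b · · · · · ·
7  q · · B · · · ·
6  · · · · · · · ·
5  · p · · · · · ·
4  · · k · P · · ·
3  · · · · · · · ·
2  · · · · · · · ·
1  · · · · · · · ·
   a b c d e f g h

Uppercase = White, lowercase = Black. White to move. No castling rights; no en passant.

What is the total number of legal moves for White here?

White to move; king on a8.
In check: yes, from the black queen on a7.
Legal moves: none.
Count: 0.

0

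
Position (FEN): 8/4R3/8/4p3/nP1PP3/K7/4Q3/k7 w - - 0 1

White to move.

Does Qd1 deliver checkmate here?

yes

After Qd1: black king on a1; in check: yes, from the white queen on d1.
King squares — b1: attacked by Qd1; a2: attacked by Ka3; b2: attacked by Ka3.
Black has no legal moves → checkmate.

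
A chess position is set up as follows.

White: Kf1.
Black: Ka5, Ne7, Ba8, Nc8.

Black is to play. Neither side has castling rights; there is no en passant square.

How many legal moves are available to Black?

20

Black to move; king on a5.
In check: no.
Legal moves: Na7, Nd6, Nb6, Bb7, Bc6, Bd5, Be4, Bf3, Bg2+, Bh1, Ng8, Ng6, Nc6, Nf5, Nd5, Kb6, Ka6, Kb5, Kb4, Ka4.
Count: 20.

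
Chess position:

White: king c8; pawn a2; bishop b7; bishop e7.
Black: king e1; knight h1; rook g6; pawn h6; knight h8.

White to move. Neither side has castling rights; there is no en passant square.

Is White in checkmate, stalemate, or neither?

neither

White to move; white king on c8.
In check: no.
Legal moves for White include: Kd8, Kb8, Kd7, Kc7, Bf8, Bd8, Bf6, Bd6, Bg5, Bc5, Bh4+, Bb4+, Ba3, Ba8, Bc6, Ba6, Bd5, Be4, ... (list truncated; more exist).
White has legal moves and is not in check → neither.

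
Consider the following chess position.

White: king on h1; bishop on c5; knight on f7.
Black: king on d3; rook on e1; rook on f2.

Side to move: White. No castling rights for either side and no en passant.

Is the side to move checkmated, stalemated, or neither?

White to move; white king on h1.
In check: yes, from the black rook on e1.
King squares — g1: attacked by Re1; g2: attacked by Rf2; h2: attacked by Rf2.
Legal moves for White: none.
In check with no legal moves → checkmate.

checkmate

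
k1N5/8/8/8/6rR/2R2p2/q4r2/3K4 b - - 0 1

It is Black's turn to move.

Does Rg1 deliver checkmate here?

After Rg1: white king on d1; in check: yes, from the black rook on g1.
King squares — c1: attacked by Rg1; e1: attacked by Rg1; c2: attacked by Qa2; d2: attacked by Qa2; e2: attacked by Qa2.
White has no legal moves → checkmate.

yes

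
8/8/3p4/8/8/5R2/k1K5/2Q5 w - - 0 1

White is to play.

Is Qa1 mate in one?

After Qa1: black king on a2; in check: yes, from the white queen on a1.
Black has 1 legal reply: Kxa1.
In check but a legal move exists → not checkmate.

no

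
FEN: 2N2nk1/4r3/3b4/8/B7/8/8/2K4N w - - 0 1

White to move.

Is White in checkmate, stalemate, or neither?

White to move; white king on c1.
In check: no.
Legal moves for White: Nxe7+, Na7, Nxd6, Nb6, Be8, Bd7, Bc6, Bb5, Bb3+, Bc2, Bd1, Ng3, Nf2, Kd2, Kc2, Kb2, Kd1, Kb1.
White has 18 legal moves and is not in check → neither.

neither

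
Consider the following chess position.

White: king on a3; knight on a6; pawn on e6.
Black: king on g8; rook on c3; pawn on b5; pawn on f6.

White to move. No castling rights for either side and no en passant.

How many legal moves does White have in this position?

3

White to move; king on a3.
In check: yes, from the black rook on c3.
Legal moves: Kb4, Kb2, Ka2.
Count: 3.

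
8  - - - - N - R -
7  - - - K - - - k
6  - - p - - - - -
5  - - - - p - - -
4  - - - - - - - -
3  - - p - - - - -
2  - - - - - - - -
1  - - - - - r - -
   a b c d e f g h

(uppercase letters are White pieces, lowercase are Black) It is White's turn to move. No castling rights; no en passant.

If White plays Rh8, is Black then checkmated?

no

After Rh8: black king on h7; in check: yes, from the white rook on h8.
Black has 2 legal replies: Kxh8, Kg6.
In check but a legal move exists → not checkmate.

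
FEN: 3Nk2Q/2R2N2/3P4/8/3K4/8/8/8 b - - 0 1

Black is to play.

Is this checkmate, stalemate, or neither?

checkmate

Black to move; black king on e8.
In check: yes, from the white queen on h8.
King squares — d7: attacked by Rc7; e7: attacked by Pd6; f7: attacked by Rc7; d8: attacked by Nf7; f8: attacked by Qh8.
Legal moves for Black: none.
In check with no legal moves → checkmate.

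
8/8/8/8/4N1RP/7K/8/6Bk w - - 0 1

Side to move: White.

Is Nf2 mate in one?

yes

After Nf2: black king on h1; in check: yes, from the white knight on f2.
King squares — g1: attacked by Rg4; g2: attacked by Kh3; h2: attacked by Bg1.
Black has no legal moves → checkmate.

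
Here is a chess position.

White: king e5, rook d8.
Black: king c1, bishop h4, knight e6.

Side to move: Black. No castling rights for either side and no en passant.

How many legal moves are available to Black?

Black to move; king on c1.
In check: no.
Legal moves: Nf8, Nxd8, Ng7, Nc7, Ng5, Nc5, Nf4, Nd4, Bxd8, Be7, Bf6+, Bg5, Bg3+, Bf2, Be1, Kc2, Kb2, Kb1.
Count: 18.

18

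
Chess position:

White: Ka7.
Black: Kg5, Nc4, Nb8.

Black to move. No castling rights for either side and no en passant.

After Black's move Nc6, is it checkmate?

no

After Nc6: white king on a7; in check: yes, from the black knight on c6.
White has 3 legal replies: Ka8, Kb7, Ka6.
In check but a legal move exists → not checkmate.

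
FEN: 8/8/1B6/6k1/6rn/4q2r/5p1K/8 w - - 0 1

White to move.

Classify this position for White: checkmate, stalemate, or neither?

White to move; white king on h2.
In check: yes, from the black rook on h3.
King squares — g1: attacked by Pf2; h1: attacked by Rh3; g2: attacked by Rg4; g3: attacked by Qe3; h3: attacked by Qe3.
Legal moves for White: none.
In check with no legal moves → checkmate.

checkmate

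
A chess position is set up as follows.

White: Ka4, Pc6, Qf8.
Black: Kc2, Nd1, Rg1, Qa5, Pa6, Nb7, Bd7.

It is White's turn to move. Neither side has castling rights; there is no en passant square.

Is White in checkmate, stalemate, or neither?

White to move; white king on a4.
In check: yes, from the black queen on a5.
King squares — a3: attacked by Qa5; b3: attacked by Kc2; b4: attacked by Qa5; a5: attacked by Nb7; b5: attacked by Qa5.
Legal moves for White: none.
In check with no legal moves → checkmate.

checkmate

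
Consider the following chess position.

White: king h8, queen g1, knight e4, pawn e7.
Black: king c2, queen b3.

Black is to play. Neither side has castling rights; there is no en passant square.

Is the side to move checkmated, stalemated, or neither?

Black to move; black king on c2.
In check: no.
Legal moves for Black include: Qg8+, Qb8+, Qf7, Qb7, Qe6, Qb6, Qd5, Qb5, Qc4, Qb4, Qa4, Qh3+, Qg3, Qf3, Qe3, Qd3, Qc3+, Qa3, ... (list truncated; more exist).
Black has legal moves and is not in check → neither.

neither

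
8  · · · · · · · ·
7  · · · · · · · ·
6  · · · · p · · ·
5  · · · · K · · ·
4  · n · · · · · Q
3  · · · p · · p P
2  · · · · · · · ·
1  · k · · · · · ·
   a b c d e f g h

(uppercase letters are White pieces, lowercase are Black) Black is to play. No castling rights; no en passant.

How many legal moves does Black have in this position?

12

Black to move; king on b1.
In check: no.
Legal moves: Nc6+, Na6, Nd5, Nc2, Na2, Kc2, Kb2, Ka2, Kc1, Ka1, g2, d2.
Count: 12.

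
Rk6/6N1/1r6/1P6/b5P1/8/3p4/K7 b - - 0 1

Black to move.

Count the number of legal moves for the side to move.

Black to move; king on b8.
In check: yes, from the white rook on a8.
Legal moves: Kxa8, Kc7, Kb7.
Count: 3.

3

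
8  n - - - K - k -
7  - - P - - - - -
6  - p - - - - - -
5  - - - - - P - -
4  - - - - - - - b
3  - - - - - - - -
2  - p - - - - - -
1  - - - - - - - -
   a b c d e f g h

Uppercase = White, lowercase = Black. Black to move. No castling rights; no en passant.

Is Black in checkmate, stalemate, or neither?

Black to move; black king on g8.
In check: no.
Legal moves for Black: Kh8, Kh7, Kg7, Nxc7+, Bd8, Be7, Bf6, Bg5, Bg3, Bf2, Be1, b5, b1=Q, b1=R, b1=B, b1=N.
Black has 16 legal moves and is not in check → neither.

neither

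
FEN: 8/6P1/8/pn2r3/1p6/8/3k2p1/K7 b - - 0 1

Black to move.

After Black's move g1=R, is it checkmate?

no

After g1=R: white king on a1; in check: yes, from the black rook on g1.
White has 2 legal replies: Kb2, Ka2.
In check but a legal move exists → not checkmate.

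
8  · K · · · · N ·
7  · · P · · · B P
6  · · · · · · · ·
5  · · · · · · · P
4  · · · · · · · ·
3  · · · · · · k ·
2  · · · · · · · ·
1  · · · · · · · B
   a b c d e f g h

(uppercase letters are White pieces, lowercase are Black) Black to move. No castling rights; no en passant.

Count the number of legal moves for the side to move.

6

Black to move; king on g3.
In check: no.
Legal moves: Kh4, Kg4, Kf4, Kh3, Kh2, Kf2.
Count: 6.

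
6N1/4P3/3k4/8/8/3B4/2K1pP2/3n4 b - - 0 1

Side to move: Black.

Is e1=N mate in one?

After e1=N: white king on c2; in check: yes, from the black knight on e1.
White has 5 legal replies: Kb3, Kd2, Kxd1, Kc1, Kb1.
In check but a legal move exists → not checkmate.

no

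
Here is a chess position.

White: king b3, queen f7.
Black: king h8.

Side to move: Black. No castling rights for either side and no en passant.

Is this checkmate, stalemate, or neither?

stalemate

Black to move; black king on h8.
In check: no.
King squares — g7: attacked by Qf7; h7: attacked by Qf7; g8: attacked by Qf7.
Legal moves for Black: none.
Not in check and no legal moves → stalemate.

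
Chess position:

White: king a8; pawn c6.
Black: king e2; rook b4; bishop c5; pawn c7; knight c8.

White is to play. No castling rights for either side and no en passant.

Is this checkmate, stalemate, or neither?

White to move; white king on a8.
In check: no.
King squares — a7: attacked by Bc5; b7: attacked by Rb4; b8: attacked by Rb4.
Legal moves for White: none.
Not in check and no legal moves → stalemate.

stalemate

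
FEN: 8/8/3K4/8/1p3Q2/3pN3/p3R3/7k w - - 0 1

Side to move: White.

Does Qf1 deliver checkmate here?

After Qf1: black king on h1; in check: yes, from the white queen on f1.
King squares — g1: attacked by Qf1; g2: attacked by Qf1; h2: attacked by Re2.
Black has no legal moves → checkmate.

yes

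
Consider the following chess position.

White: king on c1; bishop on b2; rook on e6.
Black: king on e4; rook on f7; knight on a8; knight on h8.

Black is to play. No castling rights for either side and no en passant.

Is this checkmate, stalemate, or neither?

neither

Black to move; black king on e4.
In check: yes, from the white rook on e6.
King squares — d3: available; e3: attacked by Re6; f3: available; d4: attacked by Bb2; f4: available; d5: available; e5: attacked by Bb2; f5: available.
Legal moves for Black: Kf5, Kd5, Kf4, Kf3, Kd3.
Black is in check but has 5 legal moves → neither.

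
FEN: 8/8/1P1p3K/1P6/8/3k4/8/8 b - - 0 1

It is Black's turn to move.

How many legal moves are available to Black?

9

Black to move; king on d3.
In check: no.
Legal moves: Ke4, Kd4, Kc4, Ke3, Kc3, Ke2, Kd2, Kc2, d5.
Count: 9.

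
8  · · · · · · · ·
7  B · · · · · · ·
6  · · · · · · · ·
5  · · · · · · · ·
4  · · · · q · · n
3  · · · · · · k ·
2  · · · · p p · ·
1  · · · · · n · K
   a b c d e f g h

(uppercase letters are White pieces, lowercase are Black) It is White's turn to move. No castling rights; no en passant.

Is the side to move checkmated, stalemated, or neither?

checkmate

White to move; white king on h1.
In check: yes, from the black queen on e4.
King squares — g1: attacked by Pf2; g2: attacked by Kg3; h2: attacked by Nf1.
Legal moves for White: none.
In check with no legal moves → checkmate.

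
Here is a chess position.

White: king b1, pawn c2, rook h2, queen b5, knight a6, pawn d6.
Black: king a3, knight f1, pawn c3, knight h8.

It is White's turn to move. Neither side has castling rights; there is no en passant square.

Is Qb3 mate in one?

After Qb3: black king on a3; in check: yes, from the white queen on b3.
King squares — a2: attacked by Kb1; b2: attacked by Kb1; b3: attacked by Pc2; a4: attacked by Qb3; b4: attacked by Qb3.
Black has no legal moves → checkmate.

yes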